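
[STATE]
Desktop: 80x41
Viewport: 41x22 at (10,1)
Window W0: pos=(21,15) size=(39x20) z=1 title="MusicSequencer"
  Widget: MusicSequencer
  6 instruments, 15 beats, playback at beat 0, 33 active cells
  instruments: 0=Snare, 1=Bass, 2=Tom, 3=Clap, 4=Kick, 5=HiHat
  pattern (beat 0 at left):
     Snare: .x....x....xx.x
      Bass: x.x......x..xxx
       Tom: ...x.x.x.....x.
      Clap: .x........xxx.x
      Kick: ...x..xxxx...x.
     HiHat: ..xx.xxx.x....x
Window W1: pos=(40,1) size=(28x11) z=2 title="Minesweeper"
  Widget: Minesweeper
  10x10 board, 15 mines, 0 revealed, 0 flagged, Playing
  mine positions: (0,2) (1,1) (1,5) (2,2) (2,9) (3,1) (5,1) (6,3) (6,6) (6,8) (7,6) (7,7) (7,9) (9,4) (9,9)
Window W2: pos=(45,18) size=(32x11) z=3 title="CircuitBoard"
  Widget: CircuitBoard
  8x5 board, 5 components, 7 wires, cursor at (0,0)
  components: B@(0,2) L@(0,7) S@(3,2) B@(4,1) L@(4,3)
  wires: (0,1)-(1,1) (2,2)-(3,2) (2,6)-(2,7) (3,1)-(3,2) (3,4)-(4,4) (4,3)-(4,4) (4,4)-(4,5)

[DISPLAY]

                              ┏━━━━━━━━━━
                              ┃ Minesweep
                              ┠──────────
                              ┃■■■■■■■■■■
                              ┃■■■■■■■■■■
                              ┃■■■■■■■■■■
                              ┃■■■■■■■■■■
                              ┃■■■■■■■■■■
                              ┃■■■■■■■■■■
                              ┃■■■■■■■■■■
                              ┗━━━━━━━━━━
                                         
                                         
                                         
           ┏━━━━━━━━━━━━━━━━━━━━━━━━━━━━━
           ┃ MusicSequencer              
           ┠─────────────────────────────
           ┃      ▼12345678901234  ┏━━━━━
           ┃ Snare·█····█····██·█  ┃ Circ
           ┃  Bass█·█······█··███  ┠─────
           ┃   Tom···█·█·█·····█·  ┃   0 
           ┃  Clap·█········███·█  ┃0  [.


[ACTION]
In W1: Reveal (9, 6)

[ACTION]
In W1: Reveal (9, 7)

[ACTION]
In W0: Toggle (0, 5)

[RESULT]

                              ┏━━━━━━━━━━
                              ┃ Minesweep
                              ┠──────────
                              ┃■■■■■■■■■■
                              ┃■■■■■■■■■■
                              ┃■■■■■■■■■■
                              ┃■■■■■■■■■■
                              ┃■■■■■■■■■■
                              ┃■■■■■■■■■■
                              ┃■■■■■■■■■■
                              ┗━━━━━━━━━━
                                         
                                         
                                         
           ┏━━━━━━━━━━━━━━━━━━━━━━━━━━━━━
           ┃ MusicSequencer              
           ┠─────────────────────────────
           ┃      ▼12345678901234  ┏━━━━━
           ┃ Snare·█···██····██·█  ┃ Circ
           ┃  Bass█·█······█··███  ┠─────
           ┃   Tom···█·█·█·····█·  ┃   0 
           ┃  Clap·█········███·█  ┃0  [.


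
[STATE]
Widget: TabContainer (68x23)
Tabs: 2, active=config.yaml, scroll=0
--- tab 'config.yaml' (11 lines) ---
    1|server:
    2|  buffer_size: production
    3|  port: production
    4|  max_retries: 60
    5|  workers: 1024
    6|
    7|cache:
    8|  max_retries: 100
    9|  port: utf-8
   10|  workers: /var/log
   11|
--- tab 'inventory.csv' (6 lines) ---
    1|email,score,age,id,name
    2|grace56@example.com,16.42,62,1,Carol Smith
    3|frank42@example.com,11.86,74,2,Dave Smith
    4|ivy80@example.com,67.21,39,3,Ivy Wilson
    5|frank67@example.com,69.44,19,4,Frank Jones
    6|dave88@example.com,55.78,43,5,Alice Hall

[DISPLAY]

[config.yaml]│ inventory.csv                                        
────────────────────────────────────────────────────────────────────
server:                                                             
  buffer_size: production                                           
  port: production                                                  
  max_retries: 60                                                   
  workers: 1024                                                     
                                                                    
cache:                                                              
  max_retries: 100                                                  
  port: utf-8                                                       
  workers: /var/log                                                 
                                                                    
                                                                    
                                                                    
                                                                    
                                                                    
                                                                    
                                                                    
                                                                    
                                                                    
                                                                    
                                                                    


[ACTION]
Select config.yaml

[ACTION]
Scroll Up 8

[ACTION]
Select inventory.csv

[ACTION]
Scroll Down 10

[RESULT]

 config.yaml │[inventory.csv]                                       
────────────────────────────────────────────────────────────────────
dave88@example.com,55.78,43,5,Alice Hall                            
                                                                    
                                                                    
                                                                    
                                                                    
                                                                    
                                                                    
                                                                    
                                                                    
                                                                    
                                                                    
                                                                    
                                                                    
                                                                    
                                                                    
                                                                    
                                                                    
                                                                    
                                                                    
                                                                    
                                                                    


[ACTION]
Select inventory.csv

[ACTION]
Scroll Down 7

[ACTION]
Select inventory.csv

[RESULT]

 config.yaml │[inventory.csv]                                       
────────────────────────────────────────────────────────────────────
email,score,age,id,name                                             
grace56@example.com,16.42,62,1,Carol Smith                          
frank42@example.com,11.86,74,2,Dave Smith                           
ivy80@example.com,67.21,39,3,Ivy Wilson                             
frank67@example.com,69.44,19,4,Frank Jones                          
dave88@example.com,55.78,43,5,Alice Hall                            
                                                                    
                                                                    
                                                                    
                                                                    
                                                                    
                                                                    
                                                                    
                                                                    
                                                                    
                                                                    
                                                                    
                                                                    
                                                                    
                                                                    
                                                                    


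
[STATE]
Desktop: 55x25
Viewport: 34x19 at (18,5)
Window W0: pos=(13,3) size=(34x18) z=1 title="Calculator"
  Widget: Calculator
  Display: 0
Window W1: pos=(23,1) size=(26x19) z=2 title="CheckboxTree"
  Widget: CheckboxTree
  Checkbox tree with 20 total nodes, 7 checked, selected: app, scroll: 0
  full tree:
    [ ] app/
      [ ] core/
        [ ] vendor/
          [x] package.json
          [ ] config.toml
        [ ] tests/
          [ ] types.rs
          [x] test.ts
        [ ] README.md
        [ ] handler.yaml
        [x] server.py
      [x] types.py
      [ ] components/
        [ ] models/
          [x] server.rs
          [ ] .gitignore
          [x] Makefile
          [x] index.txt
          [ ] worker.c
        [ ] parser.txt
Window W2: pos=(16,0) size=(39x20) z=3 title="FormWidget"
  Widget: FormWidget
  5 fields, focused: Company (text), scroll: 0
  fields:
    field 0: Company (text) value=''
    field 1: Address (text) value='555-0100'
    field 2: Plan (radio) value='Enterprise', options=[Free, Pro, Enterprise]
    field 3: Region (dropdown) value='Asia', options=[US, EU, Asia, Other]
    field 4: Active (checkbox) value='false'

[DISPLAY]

 Plan:       ( ) Free  ( ) Pro  (●
 Region:     [Asia                
 Active:     [ ]                  
                                  
                                  
                                  
                                  
                                  
                                  
                                  
                                  
                                  
                                  
                                  
━━━━━━━━━━━━━━━━━━━━━━━━━━━━━━━━━━
━━━━━━━━━━━━━━━━━━━━━━━━━━━━┛     
                                  
                                  
                                  


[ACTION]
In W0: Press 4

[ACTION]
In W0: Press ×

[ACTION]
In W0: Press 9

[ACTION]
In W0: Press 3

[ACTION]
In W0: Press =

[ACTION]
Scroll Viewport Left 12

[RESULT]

       ┠──┃  Plan:       ( ) Free 
       ┃  ┃  Region:     [Asia    
       ┃┌─┃  Active:     [ ]      
       ┃│ ┃                       
       ┃├─┃                       
       ┃│ ┃                       
       ┃├─┃                       
       ┃│ ┃                       
       ┃├─┃                       
       ┃│ ┃                       
       ┃├─┃                       
       ┃│ ┃                       
       ┃└─┃                       
       ┃  ┃                       
       ┃  ┗━━━━━━━━━━━━━━━━━━━━━━━
       ┗━━━━━━━━━━━━━━━━━━━━━━━━━━
                                  
                                  
                                  


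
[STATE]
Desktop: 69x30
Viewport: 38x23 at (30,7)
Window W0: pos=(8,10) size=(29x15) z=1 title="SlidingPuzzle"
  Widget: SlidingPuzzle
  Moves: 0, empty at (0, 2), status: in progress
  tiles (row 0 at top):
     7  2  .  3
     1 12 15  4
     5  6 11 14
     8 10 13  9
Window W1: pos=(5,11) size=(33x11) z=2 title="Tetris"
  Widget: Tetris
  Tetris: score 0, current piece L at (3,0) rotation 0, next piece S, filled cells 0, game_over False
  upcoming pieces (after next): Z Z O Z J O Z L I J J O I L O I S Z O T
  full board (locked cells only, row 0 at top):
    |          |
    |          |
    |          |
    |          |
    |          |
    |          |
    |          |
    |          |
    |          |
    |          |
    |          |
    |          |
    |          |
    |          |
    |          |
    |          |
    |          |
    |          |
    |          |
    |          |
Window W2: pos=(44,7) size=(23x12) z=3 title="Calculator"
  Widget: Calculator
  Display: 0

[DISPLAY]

              ┏━━━━━━━━━━━━━━━━━━━━━┓ 
              ┃ Calculator          ┃ 
              ┠─────────────────────┨ 
━━━━━━┓       ┃                    0┃ 
━━━━━━━┓      ┃┌───┬───┬───┬───┐    ┃ 
       ┃      ┃│ 7 │ 8 │ 9 │ ÷ │    ┃ 
───────┨      ┃├───┼───┼───┼───┤    ┃ 
       ┃      ┃│ 4 │ 5 │ 6 │ × │    ┃ 
       ┃      ┃├───┼───┼───┼───┤    ┃ 
       ┃      ┃│ 1 │ 2 │ 3 │ - │    ┃ 
       ┃      ┃└───┴───┴───┴───┘    ┃ 
       ┃      ┗━━━━━━━━━━━━━━━━━━━━━┛ 
       ┃                              
       ┃                              
━━━━━━━┛                              
      ┃                               
      ┃                               
━━━━━━┛                               
                                      
                                      
                                      
                                      
                                      


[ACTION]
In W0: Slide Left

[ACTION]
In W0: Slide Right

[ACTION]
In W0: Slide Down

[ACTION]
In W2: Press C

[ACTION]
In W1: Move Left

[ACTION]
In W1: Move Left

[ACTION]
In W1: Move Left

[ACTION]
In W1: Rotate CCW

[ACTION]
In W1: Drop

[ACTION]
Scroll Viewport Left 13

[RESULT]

                           ┏━━━━━━━━━━
                           ┃ Calculato
                           ┠──────────
━━━━━━━━━━━━━━━━━━━┓       ┃          
━━━━━━━━━━━━━━━━━━━━┓      ┃┌───┬───┬─
                    ┃      ┃│ 7 │ 8 │ 
────────────────────┨      ┃├───┼───┼─
Next:               ┃      ┃│ 4 │ 5 │ 
 ░░                 ┃      ┃├───┼───┼─
░░                  ┃      ┃│ 1 │ 2 │ 
                    ┃      ┃└───┴───┴─
                    ┃      ┗━━━━━━━━━━
                    ┃                 
Score:              ┃                 
━━━━━━━━━━━━━━━━━━━━┛                 
                   ┃                  
                   ┃                  
━━━━━━━━━━━━━━━━━━━┛                  
                                      
                                      
                                      
                                      
                                      


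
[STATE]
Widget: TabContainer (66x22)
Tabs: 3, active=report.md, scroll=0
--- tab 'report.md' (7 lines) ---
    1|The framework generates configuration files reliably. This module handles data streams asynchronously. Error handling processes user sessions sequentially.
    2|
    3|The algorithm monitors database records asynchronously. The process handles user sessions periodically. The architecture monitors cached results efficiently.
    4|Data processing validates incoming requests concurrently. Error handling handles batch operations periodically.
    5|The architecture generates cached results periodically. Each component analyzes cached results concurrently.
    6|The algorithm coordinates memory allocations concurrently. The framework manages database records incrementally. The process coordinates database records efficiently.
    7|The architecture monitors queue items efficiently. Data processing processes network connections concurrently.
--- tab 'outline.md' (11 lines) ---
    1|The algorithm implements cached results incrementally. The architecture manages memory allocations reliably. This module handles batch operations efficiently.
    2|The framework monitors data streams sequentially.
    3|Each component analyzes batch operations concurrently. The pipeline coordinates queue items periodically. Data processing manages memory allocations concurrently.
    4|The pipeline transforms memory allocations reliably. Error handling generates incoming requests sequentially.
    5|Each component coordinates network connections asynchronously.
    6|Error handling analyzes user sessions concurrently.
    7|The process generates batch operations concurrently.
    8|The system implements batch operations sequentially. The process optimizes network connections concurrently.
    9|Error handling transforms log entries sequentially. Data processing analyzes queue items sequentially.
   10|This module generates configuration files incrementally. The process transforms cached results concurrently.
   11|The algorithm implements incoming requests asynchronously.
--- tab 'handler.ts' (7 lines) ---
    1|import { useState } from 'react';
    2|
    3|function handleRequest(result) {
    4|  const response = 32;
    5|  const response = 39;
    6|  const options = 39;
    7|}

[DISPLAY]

[report.md]│ outline.md │ handler.ts                              
──────────────────────────────────────────────────────────────────
The framework generates configuration files reliably. This module 
                                                                  
The algorithm monitors database records asynchronously. The proces
Data processing validates incoming requests concurrently. Error ha
The architecture generates cached results periodically. Each compo
The algorithm coordinates memory allocations concurrently. The fra
The architecture monitors queue items efficiently. Data processing
                                                                  
                                                                  
                                                                  
                                                                  
                                                                  
                                                                  
                                                                  
                                                                  
                                                                  
                                                                  
                                                                  
                                                                  
                                                                  


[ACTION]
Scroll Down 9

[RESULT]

[report.md]│ outline.md │ handler.ts                              
──────────────────────────────────────────────────────────────────
The architecture monitors queue items efficiently. Data processing
                                                                  
                                                                  
                                                                  
                                                                  
                                                                  
                                                                  
                                                                  
                                                                  
                                                                  
                                                                  
                                                                  
                                                                  
                                                                  
                                                                  
                                                                  
                                                                  
                                                                  
                                                                  
                                                                  


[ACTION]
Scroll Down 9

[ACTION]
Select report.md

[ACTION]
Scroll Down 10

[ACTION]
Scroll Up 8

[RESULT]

[report.md]│ outline.md │ handler.ts                              
──────────────────────────────────────────────────────────────────
The framework generates configuration files reliably. This module 
                                                                  
The algorithm monitors database records asynchronously. The proces
Data processing validates incoming requests concurrently. Error ha
The architecture generates cached results periodically. Each compo
The algorithm coordinates memory allocations concurrently. The fra
The architecture monitors queue items efficiently. Data processing
                                                                  
                                                                  
                                                                  
                                                                  
                                                                  
                                                                  
                                                                  
                                                                  
                                                                  
                                                                  
                                                                  
                                                                  
                                                                  


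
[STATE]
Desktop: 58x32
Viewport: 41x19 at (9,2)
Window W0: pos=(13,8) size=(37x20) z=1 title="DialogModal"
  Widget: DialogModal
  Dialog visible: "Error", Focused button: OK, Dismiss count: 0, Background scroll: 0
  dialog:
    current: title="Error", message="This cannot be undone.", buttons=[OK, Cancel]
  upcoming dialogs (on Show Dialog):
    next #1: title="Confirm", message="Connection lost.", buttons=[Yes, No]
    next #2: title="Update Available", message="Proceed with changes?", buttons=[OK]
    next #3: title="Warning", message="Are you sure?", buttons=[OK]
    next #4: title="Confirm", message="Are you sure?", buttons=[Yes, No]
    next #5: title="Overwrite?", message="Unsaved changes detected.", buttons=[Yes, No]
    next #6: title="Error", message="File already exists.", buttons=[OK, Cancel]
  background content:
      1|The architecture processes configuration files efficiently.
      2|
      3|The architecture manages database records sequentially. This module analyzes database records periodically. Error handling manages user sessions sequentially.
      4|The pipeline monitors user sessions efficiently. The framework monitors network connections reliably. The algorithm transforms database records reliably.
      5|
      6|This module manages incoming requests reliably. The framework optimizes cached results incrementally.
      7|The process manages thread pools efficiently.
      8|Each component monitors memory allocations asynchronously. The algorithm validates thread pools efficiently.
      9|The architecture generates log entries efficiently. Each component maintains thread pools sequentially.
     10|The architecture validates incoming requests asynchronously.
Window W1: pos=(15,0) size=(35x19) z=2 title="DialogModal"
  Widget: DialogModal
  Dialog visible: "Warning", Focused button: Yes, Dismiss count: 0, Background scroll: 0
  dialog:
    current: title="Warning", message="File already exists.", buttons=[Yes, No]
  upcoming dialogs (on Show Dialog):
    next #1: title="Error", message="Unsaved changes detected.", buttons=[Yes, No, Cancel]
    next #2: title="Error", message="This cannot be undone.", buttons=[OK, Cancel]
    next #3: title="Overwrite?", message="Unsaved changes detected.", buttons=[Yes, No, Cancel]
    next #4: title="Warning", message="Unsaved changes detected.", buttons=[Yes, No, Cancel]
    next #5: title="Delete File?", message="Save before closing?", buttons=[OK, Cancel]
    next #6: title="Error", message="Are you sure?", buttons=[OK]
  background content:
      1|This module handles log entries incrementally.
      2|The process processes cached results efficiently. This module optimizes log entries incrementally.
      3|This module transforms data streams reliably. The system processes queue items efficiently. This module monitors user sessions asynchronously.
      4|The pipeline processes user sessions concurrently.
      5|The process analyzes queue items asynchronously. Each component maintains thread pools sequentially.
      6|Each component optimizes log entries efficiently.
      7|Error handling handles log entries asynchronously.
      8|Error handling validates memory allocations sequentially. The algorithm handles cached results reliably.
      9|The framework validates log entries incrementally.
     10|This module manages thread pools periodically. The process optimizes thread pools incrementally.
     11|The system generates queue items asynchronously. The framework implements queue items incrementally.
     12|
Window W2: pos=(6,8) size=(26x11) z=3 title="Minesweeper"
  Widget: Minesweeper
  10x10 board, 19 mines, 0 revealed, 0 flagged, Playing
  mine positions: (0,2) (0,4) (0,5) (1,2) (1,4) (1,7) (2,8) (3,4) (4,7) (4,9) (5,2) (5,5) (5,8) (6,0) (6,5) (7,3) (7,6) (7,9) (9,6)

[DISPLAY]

      ┠─────────────────────────────────┨
      ┃This module handles log entries i┃
      ┃The process processes cached resu┃
      ┃This module transforms data strea┃
      ┃The pipeline processes user sessi┃
      ┃The process analyzes queue items ┃
━━━━━━━━━━━━━━━━━━━━━━┓───────────┐ entr┃
inesweeper            ┃ing        │ntrie┃
──────────────────────┨dy exists. │ory a┃
■■■■■■■■              ┃  No       │entri┃
■■■■■■■■              ┃───────────┘ools ┃
■■■■■■■■              ┃ates queue items ┃
■■■■■■■■              ┃                 ┃
■■■■■■■■              ┃                 ┃
■■■■■■■■              ┃                 ┃
■■■■■■■■              ┃                 ┃
━━━━━━━━━━━━━━━━━━━━━━┛━━━━━━━━━━━━━━━━━┛
    ┃The │     [OK]  Cancel       │ entr┃
    ┃The └────────────────────────┘oming┃


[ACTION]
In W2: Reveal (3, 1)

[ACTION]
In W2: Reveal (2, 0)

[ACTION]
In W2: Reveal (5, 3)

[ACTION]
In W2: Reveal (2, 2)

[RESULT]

      ┠─────────────────────────────────┨
      ┃This module handles log entries i┃
      ┃The process processes cached resu┃
      ┃This module transforms data strea┃
      ┃The pipeline processes user sessi┃
      ┃The process analyzes queue items ┃
━━━━━━━━━━━━━━━━━━━━━━┓───────────┐ entr┃
inesweeper            ┃ing        │ntrie┃
──────────────────────┨dy exists. │ory a┃
■■■■■■■■              ┃  No       │entri┃
■■■■■■■■              ┃───────────┘ools ┃
13■■■■■■              ┃ates queue items ┃
 1■■■■■■              ┃                 ┃
12■■■■■■              ┃                 ┃
■1■■■■■■              ┃                 ┃
■■■■■■■■              ┃                 ┃
━━━━━━━━━━━━━━━━━━━━━━┛━━━━━━━━━━━━━━━━━┛
    ┃The │     [OK]  Cancel       │ entr┃
    ┃The └────────────────────────┘oming┃


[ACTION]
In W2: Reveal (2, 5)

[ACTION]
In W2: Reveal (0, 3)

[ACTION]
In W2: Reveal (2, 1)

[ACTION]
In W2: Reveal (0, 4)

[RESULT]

      ┠─────────────────────────────────┨
      ┃This module handles log entries i┃
      ┃The process processes cached resu┃
      ┃This module transforms data strea┃
      ┃The pipeline processes user sessi┃
      ┃The process analyzes queue items ┃
━━━━━━━━━━━━━━━━━━━━━━┓───────────┐ entr┃
inesweeper            ┃ing        │ntrie┃
──────────────────────┨dy exists. │ory a┃
✹4✹✹■■■■              ┃  No       │entri┃
✹■✹■■✹■■              ┃───────────┘ools ┃
13■2■■✹■              ┃ates queue items ┃
 1✹■■■■■              ┃                 ┃
12■■■✹■✹              ┃                 ┃
✹1■✹■■✹■              ┃                 ┃
■■■✹■■■■              ┃                 ┃
━━━━━━━━━━━━━━━━━━━━━━┛━━━━━━━━━━━━━━━━━┛
    ┃The │     [OK]  Cancel       │ entr┃
    ┃The └────────────────────────┘oming┃


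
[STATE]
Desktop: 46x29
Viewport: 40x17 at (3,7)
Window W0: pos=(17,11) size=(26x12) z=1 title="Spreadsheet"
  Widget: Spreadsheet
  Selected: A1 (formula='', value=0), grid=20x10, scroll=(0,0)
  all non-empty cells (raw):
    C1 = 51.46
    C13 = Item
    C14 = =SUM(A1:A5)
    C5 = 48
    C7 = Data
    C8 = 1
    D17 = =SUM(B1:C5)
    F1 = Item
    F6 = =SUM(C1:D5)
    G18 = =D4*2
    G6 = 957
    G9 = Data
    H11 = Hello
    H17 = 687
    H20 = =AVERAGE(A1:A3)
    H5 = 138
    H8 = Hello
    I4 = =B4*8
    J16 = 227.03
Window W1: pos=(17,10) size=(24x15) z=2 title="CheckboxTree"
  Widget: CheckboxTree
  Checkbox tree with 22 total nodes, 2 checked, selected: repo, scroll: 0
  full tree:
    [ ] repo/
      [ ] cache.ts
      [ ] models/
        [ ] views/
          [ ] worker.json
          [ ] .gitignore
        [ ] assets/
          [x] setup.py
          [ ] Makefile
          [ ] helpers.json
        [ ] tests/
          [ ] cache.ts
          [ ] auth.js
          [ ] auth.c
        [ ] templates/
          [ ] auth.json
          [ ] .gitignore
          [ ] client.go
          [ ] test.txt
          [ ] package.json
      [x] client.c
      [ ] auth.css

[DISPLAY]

                                        
                                        
                                        
              ┏━━━━━━━━━━━━━━━━━━━━━━┓  
              ┃ CheckboxTree         ┃━┓
              ┠──────────────────────┨ ┃
              ┃>[-] repo/            ┃─┨
              ┃   [ ] cache.ts       ┃ ┃
              ┃   [-] models/        ┃C┃
              ┃     [ ] views/       ┃-┃
              ┃       [ ] worker.json┃5┃
              ┃       [ ] .gitignore ┃ ┃
              ┃     [-] assets/      ┃ ┃
              ┃       [x] setup.py   ┃ ┃
              ┃       [ ] Makefile   ┃ ┃
              ┃       [ ] helpers.jso┃━┛
              ┃     [ ] tests/       ┃  


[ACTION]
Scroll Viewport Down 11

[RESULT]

              ┠──────────────────────┨ ┃
              ┃>[-] repo/            ┃─┨
              ┃   [ ] cache.ts       ┃ ┃
              ┃   [-] models/        ┃C┃
              ┃     [ ] views/       ┃-┃
              ┃       [ ] worker.json┃5┃
              ┃       [ ] .gitignore ┃ ┃
              ┃     [-] assets/      ┃ ┃
              ┃       [x] setup.py   ┃ ┃
              ┃       [ ] Makefile   ┃ ┃
              ┃       [ ] helpers.jso┃━┛
              ┃     [ ] tests/       ┃  
              ┗━━━━━━━━━━━━━━━━━━━━━━┛  
                                        
                                        
                                        
                                        


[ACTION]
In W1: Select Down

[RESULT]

              ┠──────────────────────┨ ┃
              ┃ [-] repo/            ┃─┨
              ┃>  [ ] cache.ts       ┃ ┃
              ┃   [-] models/        ┃C┃
              ┃     [ ] views/       ┃-┃
              ┃       [ ] worker.json┃5┃
              ┃       [ ] .gitignore ┃ ┃
              ┃     [-] assets/      ┃ ┃
              ┃       [x] setup.py   ┃ ┃
              ┃       [ ] Makefile   ┃ ┃
              ┃       [ ] helpers.jso┃━┛
              ┃     [ ] tests/       ┃  
              ┗━━━━━━━━━━━━━━━━━━━━━━┛  
                                        
                                        
                                        
                                        


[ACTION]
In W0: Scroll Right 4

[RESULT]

              ┠──────────────────────┨ ┃
              ┃ [-] repo/            ┃─┨
              ┃>  [ ] cache.ts       ┃ ┃
              ┃   [-] models/        ┃G┃
              ┃     [ ] views/       ┃-┃
              ┃       [ ] worker.json┃ ┃
              ┃       [ ] .gitignore ┃ ┃
              ┃     [-] assets/      ┃ ┃
              ┃       [x] setup.py   ┃ ┃
              ┃       [ ] Makefile   ┃ ┃
              ┃       [ ] helpers.jso┃━┛
              ┃     [ ] tests/       ┃  
              ┗━━━━━━━━━━━━━━━━━━━━━━┛  
                                        
                                        
                                        
                                        


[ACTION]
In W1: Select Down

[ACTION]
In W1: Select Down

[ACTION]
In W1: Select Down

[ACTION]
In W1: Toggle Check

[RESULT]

              ┠──────────────────────┨ ┃
              ┃ [-] repo/            ┃─┨
              ┃   [ ] cache.ts       ┃ ┃
              ┃   [-] models/        ┃G┃
              ┃     [-] views/       ┃-┃
              ┃>      [x] worker.json┃ ┃
              ┃       [ ] .gitignore ┃ ┃
              ┃     [-] assets/      ┃ ┃
              ┃       [x] setup.py   ┃ ┃
              ┃       [ ] Makefile   ┃ ┃
              ┃       [ ] helpers.jso┃━┛
              ┃     [ ] tests/       ┃  
              ┗━━━━━━━━━━━━━━━━━━━━━━┛  
                                        
                                        
                                        
                                        


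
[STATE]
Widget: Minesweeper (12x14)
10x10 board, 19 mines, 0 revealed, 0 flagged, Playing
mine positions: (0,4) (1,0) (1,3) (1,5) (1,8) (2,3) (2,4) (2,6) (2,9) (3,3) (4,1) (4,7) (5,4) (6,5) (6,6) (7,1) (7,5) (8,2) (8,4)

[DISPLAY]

■■■■■■■■■■  
■■■■■■■■■■  
■■■■■■■■■■  
■■■■■■■■■■  
■■■■■■■■■■  
■■■■■■■■■■  
■■■■■■■■■■  
■■■■■■■■■■  
■■■■■■■■■■  
■■■■■■■■■■  
            
            
            
            


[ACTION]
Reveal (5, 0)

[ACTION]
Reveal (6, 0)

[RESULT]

■■■■■■■■■■  
■■■■■■■■■■  
■■■■■■■■■■  
■■■■■■■■■■  
■■■■■■■■■■  
1■■■■■■■■■  
1■■■■■■■■■  
■■■■■■■■■■  
■■■■■■■■■■  
■■■■■■■■■■  
            
            
            
            


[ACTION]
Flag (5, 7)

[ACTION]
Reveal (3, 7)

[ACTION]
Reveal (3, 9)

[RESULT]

■■■■■■■■■■  
■■■■■■■■■■  
■■■■■■■■■■  
■■■■■■■2■1  
■■■■■■■■■■  
1■■■■■■⚑■■  
1■■■■■■■■■  
■■■■■■■■■■  
■■■■■■■■■■  
■■■■■■■■■■  
            
            
            
            


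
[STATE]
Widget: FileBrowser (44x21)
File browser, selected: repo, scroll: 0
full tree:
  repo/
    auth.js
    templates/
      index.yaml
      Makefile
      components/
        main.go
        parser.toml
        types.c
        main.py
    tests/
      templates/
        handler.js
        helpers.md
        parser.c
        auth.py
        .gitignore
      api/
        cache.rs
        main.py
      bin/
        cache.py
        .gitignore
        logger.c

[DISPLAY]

> [-] repo/                                 
    auth.js                                 
    [+] templates/                          
    [+] tests/                              
                                            
                                            
                                            
                                            
                                            
                                            
                                            
                                            
                                            
                                            
                                            
                                            
                                            
                                            
                                            
                                            
                                            


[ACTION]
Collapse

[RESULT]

> [+] repo/                                 
                                            
                                            
                                            
                                            
                                            
                                            
                                            
                                            
                                            
                                            
                                            
                                            
                                            
                                            
                                            
                                            
                                            
                                            
                                            
                                            


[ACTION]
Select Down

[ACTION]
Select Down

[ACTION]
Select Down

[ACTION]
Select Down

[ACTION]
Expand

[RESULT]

> [-] repo/                                 
    auth.js                                 
    [+] templates/                          
    [+] tests/                              
                                            
                                            
                                            
                                            
                                            
                                            
                                            
                                            
                                            
                                            
                                            
                                            
                                            
                                            
                                            
                                            
                                            
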